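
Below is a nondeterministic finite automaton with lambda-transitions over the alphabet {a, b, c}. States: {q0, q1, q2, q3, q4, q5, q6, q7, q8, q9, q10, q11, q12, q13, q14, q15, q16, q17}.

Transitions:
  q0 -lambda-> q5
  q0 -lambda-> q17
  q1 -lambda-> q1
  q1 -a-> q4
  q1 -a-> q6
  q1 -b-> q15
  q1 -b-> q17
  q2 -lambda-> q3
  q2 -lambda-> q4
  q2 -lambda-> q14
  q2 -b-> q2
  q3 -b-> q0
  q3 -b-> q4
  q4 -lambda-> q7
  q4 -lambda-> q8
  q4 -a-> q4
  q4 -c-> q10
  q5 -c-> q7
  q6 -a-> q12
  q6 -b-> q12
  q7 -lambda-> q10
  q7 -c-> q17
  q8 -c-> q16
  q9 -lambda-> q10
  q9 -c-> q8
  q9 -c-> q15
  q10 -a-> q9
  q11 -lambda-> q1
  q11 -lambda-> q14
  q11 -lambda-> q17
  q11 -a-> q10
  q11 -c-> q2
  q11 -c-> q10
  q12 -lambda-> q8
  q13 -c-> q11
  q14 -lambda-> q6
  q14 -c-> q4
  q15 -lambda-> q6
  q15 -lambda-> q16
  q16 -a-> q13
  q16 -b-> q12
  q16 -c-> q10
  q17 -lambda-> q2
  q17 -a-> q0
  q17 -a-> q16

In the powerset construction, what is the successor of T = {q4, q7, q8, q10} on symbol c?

{q2, q3, q4, q6, q7, q8, q10, q14, q16, q17}

q4 on c → {q10}.
q7 on c → {q17}.
q8 on c → {q16}.
No c-transition from q10.
Union after reading c: {q10, q16, q17}.
Now take the lambda-closure:
From q17 via lambda: add q2.
From q2 via lambda: add q3, q4, q14.
From q4 via lambda: add q7, q8.
From q14 via lambda: add q6.
No new states can be added; the closed set is {q2, q3, q4, q6, q7, q8, q10, q14, q16, q17}.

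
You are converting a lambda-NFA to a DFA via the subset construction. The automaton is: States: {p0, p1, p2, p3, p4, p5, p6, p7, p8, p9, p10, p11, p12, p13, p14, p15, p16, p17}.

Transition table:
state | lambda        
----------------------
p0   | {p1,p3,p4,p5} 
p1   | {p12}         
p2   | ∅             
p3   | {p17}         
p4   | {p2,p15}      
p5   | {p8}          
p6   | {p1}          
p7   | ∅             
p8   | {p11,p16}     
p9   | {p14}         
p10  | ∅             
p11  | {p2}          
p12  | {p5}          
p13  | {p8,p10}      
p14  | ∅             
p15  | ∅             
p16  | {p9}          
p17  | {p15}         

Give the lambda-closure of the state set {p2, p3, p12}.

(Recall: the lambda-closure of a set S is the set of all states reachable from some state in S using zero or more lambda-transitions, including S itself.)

{p2, p3, p5, p8, p9, p11, p12, p14, p15, p16, p17}

Start with {p2, p3, p12}.
From p3 via lambda: add p17.
From p12 via lambda: add p5.
From p5 via lambda: add p8.
From p17 via lambda: add p15.
From p8 via lambda: add p11, p16.
From p16 via lambda: add p9.
From p9 via lambda: add p14.
No new states can be added; the closed set is {p2, p3, p5, p8, p9, p11, p12, p14, p15, p16, p17}.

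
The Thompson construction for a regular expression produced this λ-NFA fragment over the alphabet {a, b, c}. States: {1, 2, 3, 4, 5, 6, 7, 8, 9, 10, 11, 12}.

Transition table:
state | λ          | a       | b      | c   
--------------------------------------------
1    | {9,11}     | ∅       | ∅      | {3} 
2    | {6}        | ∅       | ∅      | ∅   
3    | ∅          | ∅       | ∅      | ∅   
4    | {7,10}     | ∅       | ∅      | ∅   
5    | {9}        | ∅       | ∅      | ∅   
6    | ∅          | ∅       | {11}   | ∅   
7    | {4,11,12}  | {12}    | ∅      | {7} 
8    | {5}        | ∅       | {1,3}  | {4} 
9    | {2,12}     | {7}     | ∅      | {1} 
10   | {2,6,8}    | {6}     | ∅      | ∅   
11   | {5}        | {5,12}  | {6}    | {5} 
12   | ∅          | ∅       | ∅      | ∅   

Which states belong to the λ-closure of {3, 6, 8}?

{2, 3, 5, 6, 8, 9, 12}

Start with {3, 6, 8}.
From 8 via λ: add 5.
From 5 via λ: add 9.
From 9 via λ: add 2, 12.
No new states can be added; the closed set is {2, 3, 5, 6, 8, 9, 12}.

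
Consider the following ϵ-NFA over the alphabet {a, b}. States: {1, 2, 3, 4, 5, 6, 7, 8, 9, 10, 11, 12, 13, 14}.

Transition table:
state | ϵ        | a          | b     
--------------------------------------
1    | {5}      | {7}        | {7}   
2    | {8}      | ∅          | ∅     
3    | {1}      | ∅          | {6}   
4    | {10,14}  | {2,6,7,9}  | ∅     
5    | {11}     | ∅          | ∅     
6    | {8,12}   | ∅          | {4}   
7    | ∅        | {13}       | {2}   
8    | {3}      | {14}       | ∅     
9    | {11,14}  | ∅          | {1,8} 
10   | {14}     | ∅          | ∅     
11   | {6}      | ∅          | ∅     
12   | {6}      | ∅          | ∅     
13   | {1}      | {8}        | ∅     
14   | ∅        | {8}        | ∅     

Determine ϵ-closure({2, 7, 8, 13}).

Start with {2, 7, 8, 13}.
From 8 via ϵ: add 3.
From 13 via ϵ: add 1.
From 1 via ϵ: add 5.
From 5 via ϵ: add 11.
From 11 via ϵ: add 6.
From 6 via ϵ: add 12.
No new states can be added; the closed set is {1, 2, 3, 5, 6, 7, 8, 11, 12, 13}.

{1, 2, 3, 5, 6, 7, 8, 11, 12, 13}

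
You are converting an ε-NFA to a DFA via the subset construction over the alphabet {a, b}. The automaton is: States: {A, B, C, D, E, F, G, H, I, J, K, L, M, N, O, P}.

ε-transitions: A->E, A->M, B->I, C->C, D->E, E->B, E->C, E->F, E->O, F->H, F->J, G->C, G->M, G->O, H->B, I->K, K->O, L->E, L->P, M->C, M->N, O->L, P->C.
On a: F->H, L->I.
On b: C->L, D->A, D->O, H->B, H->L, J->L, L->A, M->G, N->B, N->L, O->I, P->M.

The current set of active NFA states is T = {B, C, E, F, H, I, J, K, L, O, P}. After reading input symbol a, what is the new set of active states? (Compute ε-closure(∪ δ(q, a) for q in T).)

{B, C, E, F, H, I, J, K, L, O, P}

F on a → {H}.
L on a → {I}.
No a-transition from B, C, E, H, I, J, K, O, P.
Union after reading a: {H, I}.
Now take the ε-closure:
From H via ε: add B.
From I via ε: add K.
From K via ε: add O.
From O via ε: add L.
From L via ε: add E, P.
From E via ε: add C, F.
From F via ε: add J.
No new states can be added; the closed set is {B, C, E, F, H, I, J, K, L, O, P}.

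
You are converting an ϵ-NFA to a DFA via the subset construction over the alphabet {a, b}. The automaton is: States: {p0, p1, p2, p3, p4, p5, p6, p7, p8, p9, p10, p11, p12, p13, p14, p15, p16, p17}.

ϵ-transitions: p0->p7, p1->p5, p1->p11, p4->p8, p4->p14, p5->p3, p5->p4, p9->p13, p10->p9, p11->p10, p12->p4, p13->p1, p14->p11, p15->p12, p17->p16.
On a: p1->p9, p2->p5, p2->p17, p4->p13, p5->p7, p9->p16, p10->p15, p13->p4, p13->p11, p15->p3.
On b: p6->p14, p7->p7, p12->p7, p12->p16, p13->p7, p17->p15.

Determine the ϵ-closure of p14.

Start with {p14}.
From p14 via ϵ: add p11.
From p11 via ϵ: add p10.
From p10 via ϵ: add p9.
From p9 via ϵ: add p13.
From p13 via ϵ: add p1.
From p1 via ϵ: add p5.
From p5 via ϵ: add p3, p4.
From p4 via ϵ: add p8.
No new states can be added; the closed set is {p1, p3, p4, p5, p8, p9, p10, p11, p13, p14}.

{p1, p3, p4, p5, p8, p9, p10, p11, p13, p14}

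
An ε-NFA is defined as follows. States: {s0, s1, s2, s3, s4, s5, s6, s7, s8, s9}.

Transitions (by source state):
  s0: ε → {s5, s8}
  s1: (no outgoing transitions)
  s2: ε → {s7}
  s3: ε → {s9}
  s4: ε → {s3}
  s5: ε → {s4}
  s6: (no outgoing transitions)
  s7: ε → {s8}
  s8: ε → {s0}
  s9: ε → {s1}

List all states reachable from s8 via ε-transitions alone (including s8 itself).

Start with {s8}.
From s8 via ε: add s0.
From s0 via ε: add s5.
From s5 via ε: add s4.
From s4 via ε: add s3.
From s3 via ε: add s9.
From s9 via ε: add s1.
No new states can be added; the closed set is {s0, s1, s3, s4, s5, s8, s9}.

{s0, s1, s3, s4, s5, s8, s9}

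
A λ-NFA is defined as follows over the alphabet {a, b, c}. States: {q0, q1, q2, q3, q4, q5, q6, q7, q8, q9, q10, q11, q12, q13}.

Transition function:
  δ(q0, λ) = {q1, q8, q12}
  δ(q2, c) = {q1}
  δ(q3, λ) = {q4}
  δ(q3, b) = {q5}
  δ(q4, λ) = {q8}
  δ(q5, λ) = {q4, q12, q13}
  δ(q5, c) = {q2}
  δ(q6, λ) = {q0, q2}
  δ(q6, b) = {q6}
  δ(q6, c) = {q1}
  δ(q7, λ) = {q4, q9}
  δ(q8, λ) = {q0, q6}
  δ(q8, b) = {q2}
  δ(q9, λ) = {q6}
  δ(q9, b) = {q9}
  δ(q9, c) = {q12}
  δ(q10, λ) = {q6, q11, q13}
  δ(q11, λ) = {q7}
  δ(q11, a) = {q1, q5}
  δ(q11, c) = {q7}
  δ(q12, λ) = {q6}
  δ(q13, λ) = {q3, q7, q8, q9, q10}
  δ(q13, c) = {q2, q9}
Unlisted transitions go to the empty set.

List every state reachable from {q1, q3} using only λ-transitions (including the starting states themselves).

{q0, q1, q2, q3, q4, q6, q8, q12}

Start with {q1, q3}.
From q3 via λ: add q4.
From q4 via λ: add q8.
From q8 via λ: add q0, q6.
From q0 via λ: add q12.
From q6 via λ: add q2.
No new states can be added; the closed set is {q0, q1, q2, q3, q4, q6, q8, q12}.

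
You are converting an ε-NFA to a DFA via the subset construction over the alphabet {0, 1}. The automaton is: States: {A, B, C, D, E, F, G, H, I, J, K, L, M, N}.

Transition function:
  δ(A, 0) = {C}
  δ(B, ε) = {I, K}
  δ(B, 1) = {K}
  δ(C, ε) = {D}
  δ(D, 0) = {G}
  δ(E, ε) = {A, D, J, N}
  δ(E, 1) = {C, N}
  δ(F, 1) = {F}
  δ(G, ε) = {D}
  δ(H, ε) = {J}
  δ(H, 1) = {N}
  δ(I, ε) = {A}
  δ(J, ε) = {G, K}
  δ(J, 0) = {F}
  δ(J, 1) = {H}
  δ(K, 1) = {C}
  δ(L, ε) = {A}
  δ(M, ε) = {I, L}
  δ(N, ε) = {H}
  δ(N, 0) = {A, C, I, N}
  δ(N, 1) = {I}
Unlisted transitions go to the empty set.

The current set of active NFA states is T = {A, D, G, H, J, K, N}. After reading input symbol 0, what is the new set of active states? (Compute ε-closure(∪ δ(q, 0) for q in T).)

A on 0 → {C}.
D on 0 → {G}.
J on 0 → {F}.
N on 0 → {A, C, I, N}.
No 0-transition from G, H, K.
Union after reading 0: {A, C, F, G, I, N}.
Now take the ε-closure:
From C via ε: add D.
From N via ε: add H.
From H via ε: add J.
From J via ε: add K.
No new states can be added; the closed set is {A, C, D, F, G, H, I, J, K, N}.

{A, C, D, F, G, H, I, J, K, N}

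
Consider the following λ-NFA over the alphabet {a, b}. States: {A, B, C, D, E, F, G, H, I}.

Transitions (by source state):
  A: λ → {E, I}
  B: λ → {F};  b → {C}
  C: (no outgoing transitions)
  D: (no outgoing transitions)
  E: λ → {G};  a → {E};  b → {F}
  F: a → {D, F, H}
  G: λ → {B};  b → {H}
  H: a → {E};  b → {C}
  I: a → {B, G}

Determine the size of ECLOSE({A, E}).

6

Start with {A, E}.
From A via λ: add I.
From E via λ: add G.
From G via λ: add B.
From B via λ: add F.
λ-closure = {A, B, E, F, G, I}, which has 6 states.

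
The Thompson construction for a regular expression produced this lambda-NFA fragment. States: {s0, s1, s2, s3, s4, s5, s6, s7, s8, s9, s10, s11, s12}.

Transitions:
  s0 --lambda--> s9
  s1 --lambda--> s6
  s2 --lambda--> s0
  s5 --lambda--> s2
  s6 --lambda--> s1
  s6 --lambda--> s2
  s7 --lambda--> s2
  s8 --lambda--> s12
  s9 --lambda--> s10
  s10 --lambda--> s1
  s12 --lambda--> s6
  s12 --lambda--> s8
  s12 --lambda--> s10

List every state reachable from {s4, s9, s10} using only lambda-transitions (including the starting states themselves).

{s0, s1, s2, s4, s6, s9, s10}

Start with {s4, s9, s10}.
From s10 via lambda: add s1.
From s1 via lambda: add s6.
From s6 via lambda: add s2.
From s2 via lambda: add s0.
No new states can be added; the closed set is {s0, s1, s2, s4, s6, s9, s10}.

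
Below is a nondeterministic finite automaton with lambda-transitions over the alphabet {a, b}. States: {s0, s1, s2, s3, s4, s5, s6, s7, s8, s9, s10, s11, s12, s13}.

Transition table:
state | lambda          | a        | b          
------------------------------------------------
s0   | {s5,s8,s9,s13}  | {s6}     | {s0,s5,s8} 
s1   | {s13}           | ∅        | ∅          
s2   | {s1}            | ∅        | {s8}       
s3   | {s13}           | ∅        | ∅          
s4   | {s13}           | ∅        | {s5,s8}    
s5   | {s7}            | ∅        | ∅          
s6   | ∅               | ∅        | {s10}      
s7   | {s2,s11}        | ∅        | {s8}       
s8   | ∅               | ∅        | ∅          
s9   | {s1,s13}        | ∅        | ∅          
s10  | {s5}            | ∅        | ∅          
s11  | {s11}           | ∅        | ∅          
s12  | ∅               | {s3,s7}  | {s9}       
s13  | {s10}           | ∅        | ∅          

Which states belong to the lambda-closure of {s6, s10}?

{s1, s2, s5, s6, s7, s10, s11, s13}

Start with {s6, s10}.
From s10 via lambda: add s5.
From s5 via lambda: add s7.
From s7 via lambda: add s2, s11.
From s2 via lambda: add s1.
From s1 via lambda: add s13.
No new states can be added; the closed set is {s1, s2, s5, s6, s7, s10, s11, s13}.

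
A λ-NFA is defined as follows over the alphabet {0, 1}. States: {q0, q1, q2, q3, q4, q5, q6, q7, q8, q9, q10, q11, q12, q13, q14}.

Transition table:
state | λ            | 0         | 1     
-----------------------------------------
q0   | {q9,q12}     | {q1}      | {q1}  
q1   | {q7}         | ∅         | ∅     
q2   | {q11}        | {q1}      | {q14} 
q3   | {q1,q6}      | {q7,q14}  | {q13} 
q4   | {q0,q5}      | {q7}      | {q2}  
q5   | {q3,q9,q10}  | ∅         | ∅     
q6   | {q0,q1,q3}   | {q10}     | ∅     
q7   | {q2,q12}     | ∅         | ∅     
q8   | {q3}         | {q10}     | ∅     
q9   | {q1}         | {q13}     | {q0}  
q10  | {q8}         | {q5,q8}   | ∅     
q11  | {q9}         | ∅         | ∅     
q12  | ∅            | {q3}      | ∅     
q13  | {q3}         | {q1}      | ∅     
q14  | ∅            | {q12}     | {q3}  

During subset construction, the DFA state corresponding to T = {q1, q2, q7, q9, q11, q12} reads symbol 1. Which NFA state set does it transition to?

q2 on 1 → {q14}.
q9 on 1 → {q0}.
No 1-transition from q1, q7, q11, q12.
Union after reading 1: {q0, q14}.
Now take the λ-closure:
From q0 via λ: add q9, q12.
From q9 via λ: add q1.
From q1 via λ: add q7.
From q7 via λ: add q2.
From q2 via λ: add q11.
No new states can be added; the closed set is {q0, q1, q2, q7, q9, q11, q12, q14}.

{q0, q1, q2, q7, q9, q11, q12, q14}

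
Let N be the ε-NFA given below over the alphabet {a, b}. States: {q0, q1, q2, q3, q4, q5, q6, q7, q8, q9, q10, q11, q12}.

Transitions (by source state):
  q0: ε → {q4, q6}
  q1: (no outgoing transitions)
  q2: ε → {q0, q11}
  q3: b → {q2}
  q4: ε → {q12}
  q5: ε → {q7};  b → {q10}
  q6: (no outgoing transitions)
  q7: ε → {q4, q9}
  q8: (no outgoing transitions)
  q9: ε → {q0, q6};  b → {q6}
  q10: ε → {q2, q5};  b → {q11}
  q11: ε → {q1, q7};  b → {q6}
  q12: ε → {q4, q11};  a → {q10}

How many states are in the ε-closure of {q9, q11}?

Start with {q9, q11}.
From q9 via ε: add q0, q6.
From q11 via ε: add q1, q7.
From q0 via ε: add q4.
From q4 via ε: add q12.
ε-closure = {q0, q1, q4, q6, q7, q9, q11, q12}, which has 8 states.

8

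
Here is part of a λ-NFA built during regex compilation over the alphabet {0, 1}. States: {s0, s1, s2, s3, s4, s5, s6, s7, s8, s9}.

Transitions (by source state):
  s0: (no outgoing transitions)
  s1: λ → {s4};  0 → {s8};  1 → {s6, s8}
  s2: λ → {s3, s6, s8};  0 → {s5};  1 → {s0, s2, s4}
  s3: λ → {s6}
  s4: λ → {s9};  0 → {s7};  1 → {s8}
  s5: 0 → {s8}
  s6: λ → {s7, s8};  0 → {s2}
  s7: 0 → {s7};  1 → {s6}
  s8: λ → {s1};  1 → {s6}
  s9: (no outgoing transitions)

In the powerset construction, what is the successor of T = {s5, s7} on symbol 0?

{s1, s4, s7, s8, s9}

s5 on 0 → {s8}.
s7 on 0 → {s7}.
Union after reading 0: {s7, s8}.
Now take the λ-closure:
From s8 via λ: add s1.
From s1 via λ: add s4.
From s4 via λ: add s9.
No new states can be added; the closed set is {s1, s4, s7, s8, s9}.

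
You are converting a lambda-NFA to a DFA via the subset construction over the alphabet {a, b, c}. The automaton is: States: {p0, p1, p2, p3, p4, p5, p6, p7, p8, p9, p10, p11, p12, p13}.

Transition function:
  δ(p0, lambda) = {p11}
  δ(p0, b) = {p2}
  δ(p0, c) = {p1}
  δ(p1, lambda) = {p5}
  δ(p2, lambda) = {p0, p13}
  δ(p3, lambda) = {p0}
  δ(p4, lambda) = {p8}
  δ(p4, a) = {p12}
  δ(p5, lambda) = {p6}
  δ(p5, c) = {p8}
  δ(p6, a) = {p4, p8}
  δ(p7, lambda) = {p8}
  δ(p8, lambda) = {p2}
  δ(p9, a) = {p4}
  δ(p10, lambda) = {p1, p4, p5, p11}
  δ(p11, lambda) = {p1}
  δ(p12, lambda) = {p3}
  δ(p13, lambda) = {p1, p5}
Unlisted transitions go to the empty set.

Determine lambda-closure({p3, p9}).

Start with {p3, p9}.
From p3 via lambda: add p0.
From p0 via lambda: add p11.
From p11 via lambda: add p1.
From p1 via lambda: add p5.
From p5 via lambda: add p6.
No new states can be added; the closed set is {p0, p1, p3, p5, p6, p9, p11}.

{p0, p1, p3, p5, p6, p9, p11}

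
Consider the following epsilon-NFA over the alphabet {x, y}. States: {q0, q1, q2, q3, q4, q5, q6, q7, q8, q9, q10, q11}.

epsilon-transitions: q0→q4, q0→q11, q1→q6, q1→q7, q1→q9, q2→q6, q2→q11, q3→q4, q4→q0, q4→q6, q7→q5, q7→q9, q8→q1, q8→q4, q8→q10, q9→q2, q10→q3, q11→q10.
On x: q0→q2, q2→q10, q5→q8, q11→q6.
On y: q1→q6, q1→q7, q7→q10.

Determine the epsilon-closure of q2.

{q0, q2, q3, q4, q6, q10, q11}

Start with {q2}.
From q2 via epsilon: add q6, q11.
From q11 via epsilon: add q10.
From q10 via epsilon: add q3.
From q3 via epsilon: add q4.
From q4 via epsilon: add q0.
No new states can be added; the closed set is {q0, q2, q3, q4, q6, q10, q11}.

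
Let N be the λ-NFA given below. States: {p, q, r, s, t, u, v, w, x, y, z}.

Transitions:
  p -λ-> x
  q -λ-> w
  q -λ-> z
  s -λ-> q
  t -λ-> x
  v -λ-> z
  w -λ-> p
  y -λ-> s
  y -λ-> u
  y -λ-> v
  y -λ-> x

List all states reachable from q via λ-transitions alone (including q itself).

{p, q, w, x, z}

Start with {q}.
From q via λ: add w, z.
From w via λ: add p.
From p via λ: add x.
No new states can be added; the closed set is {p, q, w, x, z}.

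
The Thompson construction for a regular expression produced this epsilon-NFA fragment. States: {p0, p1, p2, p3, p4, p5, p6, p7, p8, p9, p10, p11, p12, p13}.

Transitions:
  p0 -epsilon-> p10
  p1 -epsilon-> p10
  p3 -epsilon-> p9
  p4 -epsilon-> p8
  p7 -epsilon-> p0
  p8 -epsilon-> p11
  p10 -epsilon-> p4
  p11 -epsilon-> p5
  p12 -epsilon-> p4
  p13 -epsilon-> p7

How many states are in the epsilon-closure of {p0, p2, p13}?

9

Start with {p0, p2, p13}.
From p0 via epsilon: add p10.
From p13 via epsilon: add p7.
From p10 via epsilon: add p4.
From p4 via epsilon: add p8.
From p8 via epsilon: add p11.
From p11 via epsilon: add p5.
epsilon-closure = {p0, p2, p4, p5, p7, p8, p10, p11, p13}, which has 9 states.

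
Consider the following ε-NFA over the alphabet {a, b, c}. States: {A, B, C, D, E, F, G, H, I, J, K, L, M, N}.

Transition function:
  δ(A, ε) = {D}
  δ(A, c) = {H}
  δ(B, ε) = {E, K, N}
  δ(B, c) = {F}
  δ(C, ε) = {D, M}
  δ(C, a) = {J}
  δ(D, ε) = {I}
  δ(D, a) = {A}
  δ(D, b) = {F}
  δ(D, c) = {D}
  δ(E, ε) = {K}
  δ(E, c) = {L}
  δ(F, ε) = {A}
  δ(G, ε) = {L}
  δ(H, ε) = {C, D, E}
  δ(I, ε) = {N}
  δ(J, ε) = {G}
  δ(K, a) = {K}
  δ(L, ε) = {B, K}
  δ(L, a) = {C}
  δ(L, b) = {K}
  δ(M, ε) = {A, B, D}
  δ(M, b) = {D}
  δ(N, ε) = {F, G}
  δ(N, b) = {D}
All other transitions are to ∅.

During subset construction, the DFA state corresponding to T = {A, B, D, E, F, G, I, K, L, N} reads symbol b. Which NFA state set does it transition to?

D on b → {F}.
L on b → {K}.
N on b → {D}.
No b-transition from A, B, E, F, G, I, K.
Union after reading b: {D, F, K}.
Now take the ε-closure:
From D via ε: add I.
From F via ε: add A.
From I via ε: add N.
From N via ε: add G.
From G via ε: add L.
From L via ε: add B.
From B via ε: add E.
No new states can be added; the closed set is {A, B, D, E, F, G, I, K, L, N}.

{A, B, D, E, F, G, I, K, L, N}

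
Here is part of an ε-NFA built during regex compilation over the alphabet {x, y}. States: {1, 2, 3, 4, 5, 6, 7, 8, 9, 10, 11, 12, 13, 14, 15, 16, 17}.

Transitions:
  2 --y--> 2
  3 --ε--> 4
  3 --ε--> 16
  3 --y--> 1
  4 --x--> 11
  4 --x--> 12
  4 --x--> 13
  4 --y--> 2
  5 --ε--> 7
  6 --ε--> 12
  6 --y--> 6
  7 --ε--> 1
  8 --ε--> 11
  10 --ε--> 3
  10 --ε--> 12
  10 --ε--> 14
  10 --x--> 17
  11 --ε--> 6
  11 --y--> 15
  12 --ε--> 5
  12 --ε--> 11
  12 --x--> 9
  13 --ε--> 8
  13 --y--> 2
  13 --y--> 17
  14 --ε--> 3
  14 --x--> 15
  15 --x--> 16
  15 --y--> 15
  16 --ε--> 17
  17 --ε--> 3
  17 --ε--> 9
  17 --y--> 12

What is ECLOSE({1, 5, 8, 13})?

Start with {1, 5, 8, 13}.
From 5 via ε: add 7.
From 8 via ε: add 11.
From 11 via ε: add 6.
From 6 via ε: add 12.
No new states can be added; the closed set is {1, 5, 6, 7, 8, 11, 12, 13}.

{1, 5, 6, 7, 8, 11, 12, 13}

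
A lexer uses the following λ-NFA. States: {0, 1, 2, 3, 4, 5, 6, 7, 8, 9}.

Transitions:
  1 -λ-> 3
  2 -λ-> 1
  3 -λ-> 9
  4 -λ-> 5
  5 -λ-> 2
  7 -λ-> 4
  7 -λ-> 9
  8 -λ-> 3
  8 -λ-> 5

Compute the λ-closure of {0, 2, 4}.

Start with {0, 2, 4}.
From 2 via λ: add 1.
From 4 via λ: add 5.
From 1 via λ: add 3.
From 3 via λ: add 9.
No new states can be added; the closed set is {0, 1, 2, 3, 4, 5, 9}.

{0, 1, 2, 3, 4, 5, 9}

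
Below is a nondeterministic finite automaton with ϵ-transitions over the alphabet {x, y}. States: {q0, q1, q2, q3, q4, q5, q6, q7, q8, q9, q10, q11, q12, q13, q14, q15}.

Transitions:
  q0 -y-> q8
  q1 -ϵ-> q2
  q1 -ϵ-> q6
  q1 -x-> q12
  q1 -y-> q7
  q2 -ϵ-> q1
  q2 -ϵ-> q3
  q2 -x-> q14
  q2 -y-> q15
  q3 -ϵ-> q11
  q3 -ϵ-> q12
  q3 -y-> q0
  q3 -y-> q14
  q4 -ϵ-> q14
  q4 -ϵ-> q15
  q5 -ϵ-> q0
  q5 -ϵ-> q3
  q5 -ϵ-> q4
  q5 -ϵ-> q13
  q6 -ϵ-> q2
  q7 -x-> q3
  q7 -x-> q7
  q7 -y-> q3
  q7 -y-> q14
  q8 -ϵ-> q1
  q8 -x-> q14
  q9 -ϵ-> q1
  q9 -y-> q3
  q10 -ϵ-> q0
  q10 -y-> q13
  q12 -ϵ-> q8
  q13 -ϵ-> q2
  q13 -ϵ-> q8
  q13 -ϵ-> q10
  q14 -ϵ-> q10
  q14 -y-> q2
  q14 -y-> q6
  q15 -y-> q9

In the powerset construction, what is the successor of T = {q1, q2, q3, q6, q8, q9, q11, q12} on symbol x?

{q0, q1, q2, q3, q6, q8, q10, q11, q12, q14}

q1 on x → {q12}.
q2 on x → {q14}.
q8 on x → {q14}.
No x-transition from q3, q6, q9, q11, q12.
Union after reading x: {q12, q14}.
Now take the ϵ-closure:
From q12 via ϵ: add q8.
From q14 via ϵ: add q10.
From q8 via ϵ: add q1.
From q10 via ϵ: add q0.
From q1 via ϵ: add q2, q6.
From q2 via ϵ: add q3.
From q3 via ϵ: add q11.
No new states can be added; the closed set is {q0, q1, q2, q3, q6, q8, q10, q11, q12, q14}.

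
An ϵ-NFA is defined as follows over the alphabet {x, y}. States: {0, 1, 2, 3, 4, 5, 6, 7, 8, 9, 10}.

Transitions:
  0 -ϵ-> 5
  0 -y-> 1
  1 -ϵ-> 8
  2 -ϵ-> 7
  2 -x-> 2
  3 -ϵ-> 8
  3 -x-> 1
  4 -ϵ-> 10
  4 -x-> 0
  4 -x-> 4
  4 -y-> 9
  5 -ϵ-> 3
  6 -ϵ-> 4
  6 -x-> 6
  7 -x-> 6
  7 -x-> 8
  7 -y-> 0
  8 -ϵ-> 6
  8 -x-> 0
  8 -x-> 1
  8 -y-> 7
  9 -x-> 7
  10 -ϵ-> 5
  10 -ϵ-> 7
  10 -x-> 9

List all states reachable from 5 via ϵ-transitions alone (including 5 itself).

{3, 4, 5, 6, 7, 8, 10}

Start with {5}.
From 5 via ϵ: add 3.
From 3 via ϵ: add 8.
From 8 via ϵ: add 6.
From 6 via ϵ: add 4.
From 4 via ϵ: add 10.
From 10 via ϵ: add 7.
No new states can be added; the closed set is {3, 4, 5, 6, 7, 8, 10}.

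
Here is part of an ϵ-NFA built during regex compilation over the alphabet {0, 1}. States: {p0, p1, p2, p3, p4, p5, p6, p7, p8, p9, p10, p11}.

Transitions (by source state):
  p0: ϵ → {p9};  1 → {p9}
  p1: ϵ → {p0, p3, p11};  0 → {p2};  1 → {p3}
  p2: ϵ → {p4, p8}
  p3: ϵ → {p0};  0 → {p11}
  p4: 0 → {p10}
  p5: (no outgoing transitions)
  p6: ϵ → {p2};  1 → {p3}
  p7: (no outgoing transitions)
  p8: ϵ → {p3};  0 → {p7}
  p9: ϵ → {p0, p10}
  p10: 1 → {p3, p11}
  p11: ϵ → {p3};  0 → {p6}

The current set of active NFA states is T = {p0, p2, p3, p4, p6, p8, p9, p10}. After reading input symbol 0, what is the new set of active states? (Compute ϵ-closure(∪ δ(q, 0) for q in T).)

p3 on 0 → {p11}.
p4 on 0 → {p10}.
p8 on 0 → {p7}.
No 0-transition from p0, p2, p6, p9, p10.
Union after reading 0: {p7, p10, p11}.
Now take the ϵ-closure:
From p11 via ϵ: add p3.
From p3 via ϵ: add p0.
From p0 via ϵ: add p9.
No new states can be added; the closed set is {p0, p3, p7, p9, p10, p11}.

{p0, p3, p7, p9, p10, p11}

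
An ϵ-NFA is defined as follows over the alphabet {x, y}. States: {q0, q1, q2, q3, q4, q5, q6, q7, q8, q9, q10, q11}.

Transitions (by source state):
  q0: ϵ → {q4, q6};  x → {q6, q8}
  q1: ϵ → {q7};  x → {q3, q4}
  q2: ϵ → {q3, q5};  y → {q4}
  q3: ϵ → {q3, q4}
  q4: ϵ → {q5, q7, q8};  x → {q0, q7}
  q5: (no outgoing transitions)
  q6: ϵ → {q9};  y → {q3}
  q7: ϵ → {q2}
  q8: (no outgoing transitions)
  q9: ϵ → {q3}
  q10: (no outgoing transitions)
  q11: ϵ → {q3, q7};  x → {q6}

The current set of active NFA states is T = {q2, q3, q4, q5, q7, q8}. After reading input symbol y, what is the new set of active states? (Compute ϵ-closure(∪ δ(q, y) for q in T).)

q2 on y → {q4}.
No y-transition from q3, q4, q5, q7, q8.
Union after reading y: {q4}.
Now take the ϵ-closure:
From q4 via ϵ: add q5, q7, q8.
From q7 via ϵ: add q2.
From q2 via ϵ: add q3.
No new states can be added; the closed set is {q2, q3, q4, q5, q7, q8}.

{q2, q3, q4, q5, q7, q8}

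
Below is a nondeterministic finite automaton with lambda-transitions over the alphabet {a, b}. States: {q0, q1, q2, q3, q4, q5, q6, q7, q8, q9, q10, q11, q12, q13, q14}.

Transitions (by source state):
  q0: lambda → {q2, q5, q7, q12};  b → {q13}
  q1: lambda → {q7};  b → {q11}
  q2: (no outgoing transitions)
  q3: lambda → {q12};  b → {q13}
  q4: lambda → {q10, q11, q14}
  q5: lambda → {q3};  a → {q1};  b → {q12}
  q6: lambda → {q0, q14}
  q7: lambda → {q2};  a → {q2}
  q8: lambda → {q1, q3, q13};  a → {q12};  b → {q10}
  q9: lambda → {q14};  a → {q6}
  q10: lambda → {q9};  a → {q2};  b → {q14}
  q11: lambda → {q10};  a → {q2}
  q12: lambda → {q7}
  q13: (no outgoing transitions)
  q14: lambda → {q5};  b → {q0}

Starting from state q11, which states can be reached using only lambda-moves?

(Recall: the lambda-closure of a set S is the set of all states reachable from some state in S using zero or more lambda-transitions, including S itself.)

{q2, q3, q5, q7, q9, q10, q11, q12, q14}

Start with {q11}.
From q11 via lambda: add q10.
From q10 via lambda: add q9.
From q9 via lambda: add q14.
From q14 via lambda: add q5.
From q5 via lambda: add q3.
From q3 via lambda: add q12.
From q12 via lambda: add q7.
From q7 via lambda: add q2.
No new states can be added; the closed set is {q2, q3, q5, q7, q9, q10, q11, q12, q14}.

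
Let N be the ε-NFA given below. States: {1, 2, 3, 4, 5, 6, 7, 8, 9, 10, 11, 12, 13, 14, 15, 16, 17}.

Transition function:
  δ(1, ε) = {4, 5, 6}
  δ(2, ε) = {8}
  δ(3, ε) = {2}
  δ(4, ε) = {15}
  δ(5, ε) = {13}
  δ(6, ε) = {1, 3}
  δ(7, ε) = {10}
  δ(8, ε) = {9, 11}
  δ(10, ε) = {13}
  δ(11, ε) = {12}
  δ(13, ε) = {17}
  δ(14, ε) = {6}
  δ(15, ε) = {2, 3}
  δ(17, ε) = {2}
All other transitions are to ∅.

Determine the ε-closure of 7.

{2, 7, 8, 9, 10, 11, 12, 13, 17}

Start with {7}.
From 7 via ε: add 10.
From 10 via ε: add 13.
From 13 via ε: add 17.
From 17 via ε: add 2.
From 2 via ε: add 8.
From 8 via ε: add 9, 11.
From 11 via ε: add 12.
No new states can be added; the closed set is {2, 7, 8, 9, 10, 11, 12, 13, 17}.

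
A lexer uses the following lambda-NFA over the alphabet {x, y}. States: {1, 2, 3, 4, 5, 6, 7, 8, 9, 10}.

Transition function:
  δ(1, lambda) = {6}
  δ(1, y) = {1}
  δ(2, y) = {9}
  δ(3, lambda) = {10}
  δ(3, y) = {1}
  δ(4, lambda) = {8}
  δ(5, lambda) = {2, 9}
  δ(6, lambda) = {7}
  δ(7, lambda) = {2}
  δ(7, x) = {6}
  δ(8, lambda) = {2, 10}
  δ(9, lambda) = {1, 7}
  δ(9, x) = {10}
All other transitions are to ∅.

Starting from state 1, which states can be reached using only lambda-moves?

{1, 2, 6, 7}

Start with {1}.
From 1 via lambda: add 6.
From 6 via lambda: add 7.
From 7 via lambda: add 2.
No new states can be added; the closed set is {1, 2, 6, 7}.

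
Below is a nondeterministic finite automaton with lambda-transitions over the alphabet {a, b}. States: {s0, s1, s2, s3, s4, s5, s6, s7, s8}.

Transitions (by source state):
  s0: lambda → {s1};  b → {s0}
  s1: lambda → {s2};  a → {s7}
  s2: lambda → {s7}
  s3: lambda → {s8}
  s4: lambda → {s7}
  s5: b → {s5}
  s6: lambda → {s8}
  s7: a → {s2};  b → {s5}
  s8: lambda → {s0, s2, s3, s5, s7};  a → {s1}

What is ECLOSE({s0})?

{s0, s1, s2, s7}

Start with {s0}.
From s0 via lambda: add s1.
From s1 via lambda: add s2.
From s2 via lambda: add s7.
No new states can be added; the closed set is {s0, s1, s2, s7}.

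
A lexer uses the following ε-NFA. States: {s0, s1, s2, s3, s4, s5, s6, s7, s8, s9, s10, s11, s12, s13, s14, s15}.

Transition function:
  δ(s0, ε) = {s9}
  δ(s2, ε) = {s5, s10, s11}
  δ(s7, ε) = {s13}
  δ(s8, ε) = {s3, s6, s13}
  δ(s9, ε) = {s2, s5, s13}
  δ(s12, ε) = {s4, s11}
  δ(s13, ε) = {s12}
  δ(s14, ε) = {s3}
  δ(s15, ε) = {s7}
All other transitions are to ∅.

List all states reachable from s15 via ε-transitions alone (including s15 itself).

{s4, s7, s11, s12, s13, s15}

Start with {s15}.
From s15 via ε: add s7.
From s7 via ε: add s13.
From s13 via ε: add s12.
From s12 via ε: add s4, s11.
No new states can be added; the closed set is {s4, s7, s11, s12, s13, s15}.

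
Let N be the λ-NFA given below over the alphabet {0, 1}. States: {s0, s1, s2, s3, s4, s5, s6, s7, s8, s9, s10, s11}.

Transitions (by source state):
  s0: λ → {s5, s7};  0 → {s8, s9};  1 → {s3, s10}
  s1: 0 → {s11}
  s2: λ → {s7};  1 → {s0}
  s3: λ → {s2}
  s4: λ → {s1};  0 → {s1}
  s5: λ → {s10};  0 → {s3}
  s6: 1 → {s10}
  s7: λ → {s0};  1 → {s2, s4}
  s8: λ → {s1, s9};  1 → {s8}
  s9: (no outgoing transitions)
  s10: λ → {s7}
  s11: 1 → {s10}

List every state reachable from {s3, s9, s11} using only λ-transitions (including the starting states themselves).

{s0, s2, s3, s5, s7, s9, s10, s11}

Start with {s3, s9, s11}.
From s3 via λ: add s2.
From s2 via λ: add s7.
From s7 via λ: add s0.
From s0 via λ: add s5.
From s5 via λ: add s10.
No new states can be added; the closed set is {s0, s2, s3, s5, s7, s9, s10, s11}.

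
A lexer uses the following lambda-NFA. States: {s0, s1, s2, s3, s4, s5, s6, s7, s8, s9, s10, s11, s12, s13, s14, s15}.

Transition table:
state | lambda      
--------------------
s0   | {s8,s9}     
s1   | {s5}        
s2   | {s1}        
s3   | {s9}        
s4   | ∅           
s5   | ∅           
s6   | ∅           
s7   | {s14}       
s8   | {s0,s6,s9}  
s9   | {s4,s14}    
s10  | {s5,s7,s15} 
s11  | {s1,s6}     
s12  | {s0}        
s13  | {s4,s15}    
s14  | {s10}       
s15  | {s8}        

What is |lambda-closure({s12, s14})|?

Start with {s12, s14}.
From s12 via lambda: add s0.
From s14 via lambda: add s10.
From s0 via lambda: add s8, s9.
From s10 via lambda: add s5, s7, s15.
From s8 via lambda: add s6.
From s9 via lambda: add s4.
lambda-closure = {s0, s4, s5, s6, s7, s8, s9, s10, s12, s14, s15}, which has 11 states.

11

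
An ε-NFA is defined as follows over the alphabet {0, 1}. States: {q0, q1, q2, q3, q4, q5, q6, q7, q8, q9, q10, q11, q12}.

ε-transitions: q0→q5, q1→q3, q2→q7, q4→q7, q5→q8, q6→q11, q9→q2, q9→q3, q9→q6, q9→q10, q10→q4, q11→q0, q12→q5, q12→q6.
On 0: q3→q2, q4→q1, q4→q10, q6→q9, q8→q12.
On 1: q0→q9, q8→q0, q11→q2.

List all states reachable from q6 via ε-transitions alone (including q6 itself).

Start with {q6}.
From q6 via ε: add q11.
From q11 via ε: add q0.
From q0 via ε: add q5.
From q5 via ε: add q8.
No new states can be added; the closed set is {q0, q5, q6, q8, q11}.

{q0, q5, q6, q8, q11}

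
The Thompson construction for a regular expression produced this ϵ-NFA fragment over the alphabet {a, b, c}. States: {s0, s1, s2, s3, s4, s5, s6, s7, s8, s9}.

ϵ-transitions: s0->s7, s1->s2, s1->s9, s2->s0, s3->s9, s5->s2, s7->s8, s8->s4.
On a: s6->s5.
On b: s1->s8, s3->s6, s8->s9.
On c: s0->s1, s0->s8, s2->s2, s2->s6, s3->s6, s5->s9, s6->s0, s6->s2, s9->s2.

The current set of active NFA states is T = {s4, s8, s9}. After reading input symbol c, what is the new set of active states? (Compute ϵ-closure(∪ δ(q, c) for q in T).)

s9 on c → {s2}.
No c-transition from s4, s8.
Union after reading c: {s2}.
Now take the ϵ-closure:
From s2 via ϵ: add s0.
From s0 via ϵ: add s7.
From s7 via ϵ: add s8.
From s8 via ϵ: add s4.
No new states can be added; the closed set is {s0, s2, s4, s7, s8}.

{s0, s2, s4, s7, s8}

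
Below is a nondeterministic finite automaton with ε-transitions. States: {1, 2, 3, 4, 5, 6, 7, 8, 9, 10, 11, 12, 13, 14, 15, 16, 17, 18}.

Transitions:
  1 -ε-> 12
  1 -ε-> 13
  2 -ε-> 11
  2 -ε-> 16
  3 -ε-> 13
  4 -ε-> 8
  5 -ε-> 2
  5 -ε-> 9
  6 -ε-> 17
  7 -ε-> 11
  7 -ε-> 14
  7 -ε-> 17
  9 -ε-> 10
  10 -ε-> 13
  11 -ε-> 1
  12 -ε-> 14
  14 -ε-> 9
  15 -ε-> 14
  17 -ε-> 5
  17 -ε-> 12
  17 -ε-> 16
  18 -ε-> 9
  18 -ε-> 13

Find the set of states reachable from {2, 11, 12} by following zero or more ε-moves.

Start with {2, 11, 12}.
From 2 via ε: add 16.
From 11 via ε: add 1.
From 12 via ε: add 14.
From 1 via ε: add 13.
From 14 via ε: add 9.
From 9 via ε: add 10.
No new states can be added; the closed set is {1, 2, 9, 10, 11, 12, 13, 14, 16}.

{1, 2, 9, 10, 11, 12, 13, 14, 16}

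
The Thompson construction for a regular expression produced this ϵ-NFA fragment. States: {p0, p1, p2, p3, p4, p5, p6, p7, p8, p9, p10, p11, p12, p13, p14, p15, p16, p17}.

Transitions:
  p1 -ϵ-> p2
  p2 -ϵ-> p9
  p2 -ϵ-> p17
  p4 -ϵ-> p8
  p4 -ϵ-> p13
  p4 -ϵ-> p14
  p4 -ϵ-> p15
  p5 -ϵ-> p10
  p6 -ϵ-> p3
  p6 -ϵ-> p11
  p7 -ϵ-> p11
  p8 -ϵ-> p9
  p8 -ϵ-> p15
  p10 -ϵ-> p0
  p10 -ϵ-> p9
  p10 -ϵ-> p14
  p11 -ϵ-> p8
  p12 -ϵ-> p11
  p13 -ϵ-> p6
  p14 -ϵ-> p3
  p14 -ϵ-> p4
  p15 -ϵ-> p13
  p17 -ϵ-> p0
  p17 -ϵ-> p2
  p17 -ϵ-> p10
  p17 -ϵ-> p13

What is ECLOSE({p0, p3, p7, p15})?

Start with {p0, p3, p7, p15}.
From p7 via ϵ: add p11.
From p15 via ϵ: add p13.
From p11 via ϵ: add p8.
From p13 via ϵ: add p6.
From p8 via ϵ: add p9.
No new states can be added; the closed set is {p0, p3, p6, p7, p8, p9, p11, p13, p15}.

{p0, p3, p6, p7, p8, p9, p11, p13, p15}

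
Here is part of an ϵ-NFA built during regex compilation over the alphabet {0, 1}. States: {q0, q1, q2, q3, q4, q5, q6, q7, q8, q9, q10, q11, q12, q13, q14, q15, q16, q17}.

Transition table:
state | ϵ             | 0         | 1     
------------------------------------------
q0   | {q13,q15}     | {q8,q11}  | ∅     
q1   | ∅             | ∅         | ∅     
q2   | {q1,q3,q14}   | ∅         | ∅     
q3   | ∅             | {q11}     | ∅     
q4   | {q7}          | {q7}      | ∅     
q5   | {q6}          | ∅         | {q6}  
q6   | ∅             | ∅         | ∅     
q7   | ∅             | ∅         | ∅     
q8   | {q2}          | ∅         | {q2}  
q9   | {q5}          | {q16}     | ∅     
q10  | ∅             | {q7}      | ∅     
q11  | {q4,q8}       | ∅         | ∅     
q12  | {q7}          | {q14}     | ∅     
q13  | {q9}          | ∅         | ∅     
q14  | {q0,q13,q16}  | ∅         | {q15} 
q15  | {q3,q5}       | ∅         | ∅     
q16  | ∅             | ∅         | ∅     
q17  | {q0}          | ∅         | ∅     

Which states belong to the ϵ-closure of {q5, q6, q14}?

{q0, q3, q5, q6, q9, q13, q14, q15, q16}

Start with {q5, q6, q14}.
From q14 via ϵ: add q0, q13, q16.
From q0 via ϵ: add q15.
From q13 via ϵ: add q9.
From q15 via ϵ: add q3.
No new states can be added; the closed set is {q0, q3, q5, q6, q9, q13, q14, q15, q16}.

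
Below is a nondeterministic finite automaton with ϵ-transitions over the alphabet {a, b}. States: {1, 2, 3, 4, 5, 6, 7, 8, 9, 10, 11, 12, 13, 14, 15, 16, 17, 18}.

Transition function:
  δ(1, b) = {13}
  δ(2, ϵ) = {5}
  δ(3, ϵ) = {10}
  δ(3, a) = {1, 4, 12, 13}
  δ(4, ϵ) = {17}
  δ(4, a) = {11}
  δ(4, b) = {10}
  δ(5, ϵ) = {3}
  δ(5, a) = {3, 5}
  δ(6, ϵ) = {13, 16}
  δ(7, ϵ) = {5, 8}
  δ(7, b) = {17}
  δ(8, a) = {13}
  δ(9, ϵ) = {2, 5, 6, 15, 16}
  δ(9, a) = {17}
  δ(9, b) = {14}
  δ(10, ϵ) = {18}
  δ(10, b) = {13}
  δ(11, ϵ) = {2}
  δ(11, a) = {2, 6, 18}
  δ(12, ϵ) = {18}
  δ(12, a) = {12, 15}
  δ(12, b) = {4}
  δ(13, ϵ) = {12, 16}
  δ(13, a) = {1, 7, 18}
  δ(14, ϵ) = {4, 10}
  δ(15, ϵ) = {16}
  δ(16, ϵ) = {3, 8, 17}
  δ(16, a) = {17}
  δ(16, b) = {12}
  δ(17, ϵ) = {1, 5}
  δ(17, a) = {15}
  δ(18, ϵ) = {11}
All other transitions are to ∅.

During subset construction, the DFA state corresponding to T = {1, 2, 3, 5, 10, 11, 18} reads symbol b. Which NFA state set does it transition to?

1 on b → {13}.
10 on b → {13}.
No b-transition from 2, 3, 5, 11, 18.
Union after reading b: {13}.
Now take the ϵ-closure:
From 13 via ϵ: add 12, 16.
From 12 via ϵ: add 18.
From 16 via ϵ: add 3, 8, 17.
From 3 via ϵ: add 10.
From 17 via ϵ: add 1, 5.
From 18 via ϵ: add 11.
From 11 via ϵ: add 2.
No new states can be added; the closed set is {1, 2, 3, 5, 8, 10, 11, 12, 13, 16, 17, 18}.

{1, 2, 3, 5, 8, 10, 11, 12, 13, 16, 17, 18}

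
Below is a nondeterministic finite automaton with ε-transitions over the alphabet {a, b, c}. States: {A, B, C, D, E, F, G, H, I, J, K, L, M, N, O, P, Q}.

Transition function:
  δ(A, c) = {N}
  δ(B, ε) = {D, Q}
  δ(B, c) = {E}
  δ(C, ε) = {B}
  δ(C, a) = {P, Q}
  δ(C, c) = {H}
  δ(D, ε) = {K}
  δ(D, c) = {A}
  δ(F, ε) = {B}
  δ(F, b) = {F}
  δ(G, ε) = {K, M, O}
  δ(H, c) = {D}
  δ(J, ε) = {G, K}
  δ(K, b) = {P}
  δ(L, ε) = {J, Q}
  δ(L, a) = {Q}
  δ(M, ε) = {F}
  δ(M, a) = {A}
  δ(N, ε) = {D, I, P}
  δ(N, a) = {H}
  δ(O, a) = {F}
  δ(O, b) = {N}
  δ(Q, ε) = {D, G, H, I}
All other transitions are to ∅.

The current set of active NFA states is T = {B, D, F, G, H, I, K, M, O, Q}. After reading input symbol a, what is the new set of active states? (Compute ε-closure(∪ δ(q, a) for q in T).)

{A, B, D, F, G, H, I, K, M, O, Q}

M on a → {A}.
O on a → {F}.
No a-transition from B, D, F, G, H, I, K, Q.
Union after reading a: {A, F}.
Now take the ε-closure:
From F via ε: add B.
From B via ε: add D, Q.
From D via ε: add K.
From Q via ε: add G, H, I.
From G via ε: add M, O.
No new states can be added; the closed set is {A, B, D, F, G, H, I, K, M, O, Q}.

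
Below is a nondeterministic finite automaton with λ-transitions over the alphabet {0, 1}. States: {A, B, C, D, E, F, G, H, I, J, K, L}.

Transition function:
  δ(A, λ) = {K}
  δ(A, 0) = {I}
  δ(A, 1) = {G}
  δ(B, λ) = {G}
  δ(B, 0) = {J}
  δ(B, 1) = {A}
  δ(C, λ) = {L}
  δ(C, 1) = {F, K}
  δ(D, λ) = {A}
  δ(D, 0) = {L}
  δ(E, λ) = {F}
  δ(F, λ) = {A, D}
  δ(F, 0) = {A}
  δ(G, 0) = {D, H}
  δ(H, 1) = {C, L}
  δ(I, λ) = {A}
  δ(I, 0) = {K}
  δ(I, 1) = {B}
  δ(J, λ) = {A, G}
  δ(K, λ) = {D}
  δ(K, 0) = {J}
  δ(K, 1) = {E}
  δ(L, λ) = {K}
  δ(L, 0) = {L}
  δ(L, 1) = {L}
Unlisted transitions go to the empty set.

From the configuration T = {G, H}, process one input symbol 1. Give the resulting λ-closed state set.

H on 1 → {C, L}.
No 1-transition from G.
Union after reading 1: {C, L}.
Now take the λ-closure:
From L via λ: add K.
From K via λ: add D.
From D via λ: add A.
No new states can be added; the closed set is {A, C, D, K, L}.

{A, C, D, K, L}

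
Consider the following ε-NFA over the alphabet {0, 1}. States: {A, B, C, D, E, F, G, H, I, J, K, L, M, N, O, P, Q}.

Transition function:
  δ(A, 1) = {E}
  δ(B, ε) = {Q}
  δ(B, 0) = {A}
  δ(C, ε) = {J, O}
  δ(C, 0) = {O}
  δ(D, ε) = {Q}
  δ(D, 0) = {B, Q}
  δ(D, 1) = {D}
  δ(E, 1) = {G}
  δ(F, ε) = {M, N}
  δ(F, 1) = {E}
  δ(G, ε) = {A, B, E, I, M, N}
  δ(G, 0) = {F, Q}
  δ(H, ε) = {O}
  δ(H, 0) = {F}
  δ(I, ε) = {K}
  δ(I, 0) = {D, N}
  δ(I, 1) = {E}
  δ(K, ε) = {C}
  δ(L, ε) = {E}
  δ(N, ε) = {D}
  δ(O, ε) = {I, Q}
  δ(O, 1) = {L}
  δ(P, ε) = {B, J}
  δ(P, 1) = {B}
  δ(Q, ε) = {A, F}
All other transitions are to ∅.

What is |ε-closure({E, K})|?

12

Start with {E, K}.
From K via ε: add C.
From C via ε: add J, O.
From O via ε: add I, Q.
From Q via ε: add A, F.
From F via ε: add M, N.
From N via ε: add D.
ε-closure = {A, C, D, E, F, I, J, K, M, N, O, Q}, which has 12 states.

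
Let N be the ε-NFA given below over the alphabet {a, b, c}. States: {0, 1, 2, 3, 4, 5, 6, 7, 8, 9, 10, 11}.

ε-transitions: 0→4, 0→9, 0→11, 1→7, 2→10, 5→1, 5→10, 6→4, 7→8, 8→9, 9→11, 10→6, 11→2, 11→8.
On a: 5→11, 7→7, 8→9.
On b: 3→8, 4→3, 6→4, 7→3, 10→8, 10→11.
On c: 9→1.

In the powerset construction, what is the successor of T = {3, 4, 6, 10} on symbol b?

3 on b → {8}.
4 on b → {3}.
6 on b → {4}.
10 on b → {8, 11}.
Union after reading b: {3, 4, 8, 11}.
Now take the ε-closure:
From 8 via ε: add 9.
From 11 via ε: add 2.
From 2 via ε: add 10.
From 10 via ε: add 6.
No new states can be added; the closed set is {2, 3, 4, 6, 8, 9, 10, 11}.

{2, 3, 4, 6, 8, 9, 10, 11}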